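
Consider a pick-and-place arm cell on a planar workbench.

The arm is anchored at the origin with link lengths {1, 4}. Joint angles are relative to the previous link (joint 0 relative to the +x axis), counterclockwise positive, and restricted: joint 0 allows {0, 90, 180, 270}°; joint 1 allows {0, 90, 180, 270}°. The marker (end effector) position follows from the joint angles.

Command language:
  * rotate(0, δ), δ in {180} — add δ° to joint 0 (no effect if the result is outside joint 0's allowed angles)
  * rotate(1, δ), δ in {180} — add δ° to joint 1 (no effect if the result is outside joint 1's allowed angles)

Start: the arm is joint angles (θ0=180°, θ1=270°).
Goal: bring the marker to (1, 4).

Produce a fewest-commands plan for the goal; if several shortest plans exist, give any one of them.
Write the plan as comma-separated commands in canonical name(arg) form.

rotate(1, 180), rotate(0, 180)

initial: joint angles (θ0=180°, θ1=270°)
[1] after rotate(1, 180): joint angles (θ0=180°, θ1=90°)
[2] after rotate(0, 180): joint angles (θ0=0°, θ1=90°)
no 1-step plan works, so 2 is optimal.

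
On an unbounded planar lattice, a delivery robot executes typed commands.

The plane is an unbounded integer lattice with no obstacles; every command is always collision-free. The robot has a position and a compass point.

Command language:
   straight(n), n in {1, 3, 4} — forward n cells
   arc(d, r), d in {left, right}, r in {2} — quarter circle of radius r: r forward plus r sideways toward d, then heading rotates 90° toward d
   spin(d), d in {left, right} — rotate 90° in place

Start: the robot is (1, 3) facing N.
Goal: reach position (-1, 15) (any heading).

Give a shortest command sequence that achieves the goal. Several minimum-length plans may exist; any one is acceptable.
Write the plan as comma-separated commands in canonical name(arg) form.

straight(4), straight(3), straight(3), arc(left, 2)

initial: (1, 3) facing N
step 1 (straight(4)): (1, 7) facing N
step 2 (straight(3)): (1, 10) facing N
step 3 (straight(3)): (1, 13) facing N
step 4 (arc(left, 2)): (-1, 15) facing W
nothing shorter than 4 reaches the goal.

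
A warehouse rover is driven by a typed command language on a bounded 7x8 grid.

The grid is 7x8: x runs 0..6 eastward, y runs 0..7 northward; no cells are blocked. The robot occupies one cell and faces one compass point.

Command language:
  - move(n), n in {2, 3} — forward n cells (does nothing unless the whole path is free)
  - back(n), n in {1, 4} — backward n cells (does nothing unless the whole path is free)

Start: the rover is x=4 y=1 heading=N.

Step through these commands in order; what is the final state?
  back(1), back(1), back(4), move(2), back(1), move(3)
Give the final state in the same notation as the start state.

x=4 y=4 heading=N

begin: x=4 y=1 heading=N
[1] after back(1): x=4 y=0 heading=N
[2] after back(1): x=4 y=0 heading=N
[3] after back(4): x=4 y=0 heading=N
[4] after move(2): x=4 y=2 heading=N
[5] after back(1): x=4 y=1 heading=N
[6] after move(3): x=4 y=4 heading=N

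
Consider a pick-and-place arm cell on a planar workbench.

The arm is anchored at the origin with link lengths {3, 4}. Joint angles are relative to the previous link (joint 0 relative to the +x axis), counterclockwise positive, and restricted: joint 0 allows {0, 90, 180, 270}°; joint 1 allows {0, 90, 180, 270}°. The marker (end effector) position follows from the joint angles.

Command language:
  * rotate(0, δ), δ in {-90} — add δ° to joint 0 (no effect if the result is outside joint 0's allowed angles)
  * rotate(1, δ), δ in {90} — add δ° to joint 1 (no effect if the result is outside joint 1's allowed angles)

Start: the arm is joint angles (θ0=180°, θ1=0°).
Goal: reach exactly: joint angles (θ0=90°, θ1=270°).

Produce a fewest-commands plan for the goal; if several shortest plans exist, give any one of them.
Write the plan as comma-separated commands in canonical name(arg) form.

rotate(0, -90), rotate(1, 90), rotate(1, 90), rotate(1, 90)

t0: joint angles (θ0=180°, θ1=0°)
[1] after rotate(0, -90): joint angles (θ0=90°, θ1=0°)
[2] after rotate(1, 90): joint angles (θ0=90°, θ1=90°)
[3] after rotate(1, 90): joint angles (θ0=90°, θ1=180°)
[4] after rotate(1, 90): joint angles (θ0=90°, θ1=270°)
shorter routes all fall short; 4 is best.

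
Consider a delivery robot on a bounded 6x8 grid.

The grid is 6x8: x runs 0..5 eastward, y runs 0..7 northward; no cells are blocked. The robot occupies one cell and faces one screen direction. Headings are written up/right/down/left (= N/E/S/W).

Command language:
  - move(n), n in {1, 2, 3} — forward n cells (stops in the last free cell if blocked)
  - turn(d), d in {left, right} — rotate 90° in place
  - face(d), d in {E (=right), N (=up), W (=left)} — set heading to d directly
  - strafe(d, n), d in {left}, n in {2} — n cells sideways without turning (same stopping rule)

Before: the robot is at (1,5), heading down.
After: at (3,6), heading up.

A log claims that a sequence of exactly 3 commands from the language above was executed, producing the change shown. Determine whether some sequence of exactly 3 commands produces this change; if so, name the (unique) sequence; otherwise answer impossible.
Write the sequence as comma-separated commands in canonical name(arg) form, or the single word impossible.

strafe(left, 2), face(N), move(1)

key: position moved to (3,6) AND the heading swung to N — translation plus rotation needed
from: at (1,5), heading down
step 1 (strafe(left, 2)): at (3,5), heading down
step 2 (face(N)): at (3,5), heading up
step 3 (move(1)): at (3,6), heading up
all 729 alternatives checked — unique.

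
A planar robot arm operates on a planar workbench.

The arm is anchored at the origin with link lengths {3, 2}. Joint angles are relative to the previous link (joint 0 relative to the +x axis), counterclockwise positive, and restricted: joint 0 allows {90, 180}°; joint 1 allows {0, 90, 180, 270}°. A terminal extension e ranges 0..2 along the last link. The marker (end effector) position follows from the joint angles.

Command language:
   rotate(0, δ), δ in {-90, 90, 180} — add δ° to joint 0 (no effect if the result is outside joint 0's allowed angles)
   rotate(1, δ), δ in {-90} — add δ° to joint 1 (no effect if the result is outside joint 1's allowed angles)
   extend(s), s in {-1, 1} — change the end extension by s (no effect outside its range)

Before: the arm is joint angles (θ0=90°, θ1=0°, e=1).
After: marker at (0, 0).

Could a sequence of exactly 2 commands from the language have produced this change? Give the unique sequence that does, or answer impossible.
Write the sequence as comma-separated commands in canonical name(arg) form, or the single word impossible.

from: joint angles (θ0=90°, θ1=0°, e=1)
[1] after rotate(1, -90): joint angles (θ0=90°, θ1=270°, e=1)
[2] after rotate(1, -90): joint angles (θ0=90°, θ1=180°, e=1)
no rival 2-sequence matches.

rotate(1, -90), rotate(1, -90)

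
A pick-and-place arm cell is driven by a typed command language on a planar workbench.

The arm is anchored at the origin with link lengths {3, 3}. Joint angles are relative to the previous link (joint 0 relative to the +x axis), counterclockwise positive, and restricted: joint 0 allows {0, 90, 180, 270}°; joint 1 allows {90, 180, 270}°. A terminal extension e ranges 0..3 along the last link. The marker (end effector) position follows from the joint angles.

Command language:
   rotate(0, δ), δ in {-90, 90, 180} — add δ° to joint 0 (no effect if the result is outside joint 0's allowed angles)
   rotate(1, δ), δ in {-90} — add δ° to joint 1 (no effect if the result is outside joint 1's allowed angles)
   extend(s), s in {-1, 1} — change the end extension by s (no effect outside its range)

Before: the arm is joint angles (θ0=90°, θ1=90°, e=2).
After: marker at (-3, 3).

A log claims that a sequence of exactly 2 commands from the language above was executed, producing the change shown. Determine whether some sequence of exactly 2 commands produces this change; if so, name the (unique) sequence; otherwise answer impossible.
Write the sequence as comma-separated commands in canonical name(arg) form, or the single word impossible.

extend(-1), extend(-1)

from: joint angles (θ0=90°, θ1=90°, e=2)
1. extend(-1) → joint angles (θ0=90°, θ1=90°, e=1)
2. extend(-1) → joint angles (θ0=90°, θ1=90°, e=0)
uniquely the one of 36 2-step routes that fits.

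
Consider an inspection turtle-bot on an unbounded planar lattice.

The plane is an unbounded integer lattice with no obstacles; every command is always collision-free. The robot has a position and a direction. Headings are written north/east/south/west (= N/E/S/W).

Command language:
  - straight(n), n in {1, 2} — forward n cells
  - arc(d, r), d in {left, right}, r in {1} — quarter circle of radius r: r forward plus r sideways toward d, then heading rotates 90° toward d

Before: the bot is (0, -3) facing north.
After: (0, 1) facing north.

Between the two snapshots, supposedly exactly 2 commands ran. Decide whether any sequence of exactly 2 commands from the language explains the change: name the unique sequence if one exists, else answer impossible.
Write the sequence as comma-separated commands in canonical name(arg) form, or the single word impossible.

straight(2), straight(2)

key: heading stays N — no command in the sequence turns
t0: (0, -3) facing north
t=1 straight(2) ⇒ (0, -1) facing north
t=2 straight(2) ⇒ (0, 1) facing north
uniquely the one of 16 2-step routes that fits.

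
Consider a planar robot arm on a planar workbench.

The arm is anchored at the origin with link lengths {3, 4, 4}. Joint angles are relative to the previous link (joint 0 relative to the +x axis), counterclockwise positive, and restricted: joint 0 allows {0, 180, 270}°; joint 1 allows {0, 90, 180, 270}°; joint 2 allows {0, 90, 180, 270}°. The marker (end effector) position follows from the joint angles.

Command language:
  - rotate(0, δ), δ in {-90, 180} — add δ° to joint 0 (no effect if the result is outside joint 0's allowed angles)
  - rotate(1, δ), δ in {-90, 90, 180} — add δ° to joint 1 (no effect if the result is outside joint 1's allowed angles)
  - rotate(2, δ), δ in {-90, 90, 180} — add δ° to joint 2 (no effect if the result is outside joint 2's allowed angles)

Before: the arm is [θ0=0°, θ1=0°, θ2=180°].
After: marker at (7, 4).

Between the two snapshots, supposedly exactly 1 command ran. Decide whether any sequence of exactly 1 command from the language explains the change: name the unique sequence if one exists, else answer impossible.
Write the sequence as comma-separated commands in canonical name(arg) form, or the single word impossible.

t0: [θ0=0°, θ1=0°, θ2=180°]
[1] after rotate(2, -90): [θ0=0°, θ1=0°, θ2=90°]
uniquely the one of 8 1-step routes that fits.

rotate(2, -90)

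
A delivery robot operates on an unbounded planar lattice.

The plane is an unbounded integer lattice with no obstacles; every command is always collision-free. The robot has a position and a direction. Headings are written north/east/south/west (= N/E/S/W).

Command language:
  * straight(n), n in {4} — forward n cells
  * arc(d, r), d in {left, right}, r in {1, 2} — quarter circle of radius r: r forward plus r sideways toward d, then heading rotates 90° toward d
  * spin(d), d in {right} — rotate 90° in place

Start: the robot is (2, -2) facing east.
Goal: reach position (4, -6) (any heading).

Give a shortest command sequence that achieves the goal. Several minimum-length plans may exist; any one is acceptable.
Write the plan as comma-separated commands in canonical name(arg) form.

arc(left, 1), spin(right), arc(right, 1), straight(4)

initial: (2, -2) facing east
[1] after arc(left, 1): (3, -1) facing north
[2] after spin(right): (3, -1) facing east
[3] after arc(right, 1): (4, -2) facing south
[4] after straight(4): (4, -6) facing south
minimal: 4 command(s), checked below 4.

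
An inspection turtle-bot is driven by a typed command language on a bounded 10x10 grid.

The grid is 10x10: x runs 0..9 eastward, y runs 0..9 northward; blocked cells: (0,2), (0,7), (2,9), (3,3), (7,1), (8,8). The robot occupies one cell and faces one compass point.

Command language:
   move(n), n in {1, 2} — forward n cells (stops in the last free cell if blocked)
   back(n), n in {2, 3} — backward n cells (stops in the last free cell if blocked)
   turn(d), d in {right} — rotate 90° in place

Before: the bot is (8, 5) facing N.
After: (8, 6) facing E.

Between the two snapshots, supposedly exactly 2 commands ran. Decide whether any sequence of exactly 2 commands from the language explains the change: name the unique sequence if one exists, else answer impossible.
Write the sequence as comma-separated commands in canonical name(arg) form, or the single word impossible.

move(1), turn(right)

key: running turn(right) before move(1) would end elsewhere — order is forced
t0: (8, 5) facing N
t=1 move(1) ⇒ (8, 6) facing N
t=2 turn(right) ⇒ (8, 6) facing E
uniquely the one of 25 2-step routes that fits.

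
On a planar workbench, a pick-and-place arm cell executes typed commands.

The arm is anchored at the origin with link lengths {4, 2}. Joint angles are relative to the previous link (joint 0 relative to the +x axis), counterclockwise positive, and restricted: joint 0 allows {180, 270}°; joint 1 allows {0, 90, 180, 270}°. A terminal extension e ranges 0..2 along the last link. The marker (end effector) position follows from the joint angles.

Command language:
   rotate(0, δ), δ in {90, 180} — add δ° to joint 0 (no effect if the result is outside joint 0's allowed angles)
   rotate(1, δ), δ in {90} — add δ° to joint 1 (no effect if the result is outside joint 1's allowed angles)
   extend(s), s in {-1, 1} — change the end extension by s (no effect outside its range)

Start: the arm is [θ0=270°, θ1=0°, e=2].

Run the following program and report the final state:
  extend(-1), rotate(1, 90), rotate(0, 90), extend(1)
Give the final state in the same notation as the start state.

initial: [θ0=270°, θ1=0°, e=2]
t=1 extend(-1) ⇒ [θ0=270°, θ1=0°, e=1]
t=2 rotate(1, 90) ⇒ [θ0=270°, θ1=90°, e=1]
t=3 rotate(0, 90) ⇒ [θ0=270°, θ1=90°, e=1]
t=4 extend(1) ⇒ [θ0=270°, θ1=90°, e=2]

[θ0=270°, θ1=90°, e=2]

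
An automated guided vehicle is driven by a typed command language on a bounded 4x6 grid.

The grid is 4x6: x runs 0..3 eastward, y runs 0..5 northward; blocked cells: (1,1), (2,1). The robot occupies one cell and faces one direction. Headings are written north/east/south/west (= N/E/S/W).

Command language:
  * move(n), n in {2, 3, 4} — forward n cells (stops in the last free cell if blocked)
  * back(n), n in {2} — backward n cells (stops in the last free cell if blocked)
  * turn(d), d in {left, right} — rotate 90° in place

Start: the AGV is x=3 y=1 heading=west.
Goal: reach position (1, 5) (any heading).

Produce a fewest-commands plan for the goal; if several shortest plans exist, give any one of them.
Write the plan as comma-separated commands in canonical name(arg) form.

turn(right), move(4), turn(right), back(2)

t0: x=3 y=1 heading=west
1. turn(right) → x=3 y=1 heading=north
2. move(4) → x=3 y=5 heading=north
3. turn(right) → x=3 y=5 heading=east
4. back(2) → x=1 y=5 heading=east
minimal: 4 command(s), checked below 4.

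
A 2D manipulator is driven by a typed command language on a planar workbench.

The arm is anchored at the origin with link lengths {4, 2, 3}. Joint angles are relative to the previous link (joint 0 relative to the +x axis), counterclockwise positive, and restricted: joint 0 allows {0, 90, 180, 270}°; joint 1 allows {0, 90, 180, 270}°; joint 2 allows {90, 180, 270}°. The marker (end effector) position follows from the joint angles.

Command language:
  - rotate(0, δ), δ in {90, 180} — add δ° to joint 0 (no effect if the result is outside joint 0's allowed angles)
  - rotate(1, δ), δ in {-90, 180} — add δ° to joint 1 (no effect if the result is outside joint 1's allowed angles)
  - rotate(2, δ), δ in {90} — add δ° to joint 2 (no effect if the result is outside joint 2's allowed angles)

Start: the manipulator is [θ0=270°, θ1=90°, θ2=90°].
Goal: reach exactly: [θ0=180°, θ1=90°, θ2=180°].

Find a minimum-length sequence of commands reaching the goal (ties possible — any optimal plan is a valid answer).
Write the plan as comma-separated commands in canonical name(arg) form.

rotate(0, 90), rotate(0, 180), rotate(2, 90)

initial: [θ0=270°, θ1=90°, θ2=90°]
1. rotate(0, 90) → [θ0=0°, θ1=90°, θ2=90°]
2. rotate(0, 180) → [θ0=180°, θ1=90°, θ2=90°]
3. rotate(2, 90) → [θ0=180°, θ1=90°, θ2=180°]
minimal: 3 command(s), checked below 3.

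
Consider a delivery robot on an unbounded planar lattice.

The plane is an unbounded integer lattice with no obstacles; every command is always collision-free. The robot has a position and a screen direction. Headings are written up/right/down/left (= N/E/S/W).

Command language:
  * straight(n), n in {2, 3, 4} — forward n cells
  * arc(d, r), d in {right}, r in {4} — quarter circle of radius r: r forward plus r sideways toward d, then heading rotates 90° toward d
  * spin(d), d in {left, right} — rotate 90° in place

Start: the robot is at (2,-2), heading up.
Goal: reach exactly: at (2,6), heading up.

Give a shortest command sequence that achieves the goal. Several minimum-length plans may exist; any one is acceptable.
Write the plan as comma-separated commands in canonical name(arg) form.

straight(4), straight(4)

from: at (2,-2), heading up
[1] after straight(4): at (2,2), heading up
[2] after straight(4): at (2,6), heading up
shorter routes all fall short; 2 is best.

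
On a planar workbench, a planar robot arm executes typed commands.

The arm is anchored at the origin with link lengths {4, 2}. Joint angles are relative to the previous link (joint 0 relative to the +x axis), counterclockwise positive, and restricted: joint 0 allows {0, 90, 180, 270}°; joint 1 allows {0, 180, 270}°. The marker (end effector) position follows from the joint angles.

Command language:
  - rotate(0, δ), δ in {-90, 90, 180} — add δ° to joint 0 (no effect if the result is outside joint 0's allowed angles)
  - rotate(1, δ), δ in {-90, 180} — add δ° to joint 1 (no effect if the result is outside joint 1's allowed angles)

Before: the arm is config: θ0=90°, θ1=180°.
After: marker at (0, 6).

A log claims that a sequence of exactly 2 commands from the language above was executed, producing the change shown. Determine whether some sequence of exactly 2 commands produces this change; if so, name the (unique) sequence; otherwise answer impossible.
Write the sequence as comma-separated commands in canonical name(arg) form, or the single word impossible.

rotate(1, -90), rotate(1, 180)

key: order matters: swapping rotate(1, -90) and rotate(1, 180) lands elsewhere
from: config: θ0=90°, θ1=180°
[1] after rotate(1, -90): config: θ0=90°, θ1=180°
[2] after rotate(1, 180): config: θ0=90°, θ1=0°
no other 2-command option fits: unique.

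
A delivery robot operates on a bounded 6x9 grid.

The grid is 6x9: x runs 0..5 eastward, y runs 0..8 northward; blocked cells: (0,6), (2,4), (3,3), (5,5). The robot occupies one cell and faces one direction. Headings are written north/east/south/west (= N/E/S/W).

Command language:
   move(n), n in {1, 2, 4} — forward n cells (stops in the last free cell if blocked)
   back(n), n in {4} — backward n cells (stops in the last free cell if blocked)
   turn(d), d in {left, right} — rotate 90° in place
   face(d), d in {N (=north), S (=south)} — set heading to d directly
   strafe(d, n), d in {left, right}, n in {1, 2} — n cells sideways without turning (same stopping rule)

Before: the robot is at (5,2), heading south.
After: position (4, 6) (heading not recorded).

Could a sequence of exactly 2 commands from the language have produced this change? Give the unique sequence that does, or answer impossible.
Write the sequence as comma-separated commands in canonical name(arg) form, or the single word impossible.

key: order matters: swapping strafe(right, 1) and back(4) lands elsewhere
from: at (5,2), heading south
step 1 (strafe(right, 1)): at (4,2), heading south
step 2 (back(4)): at (4,6), heading south
all 144 alternatives checked — unique.

strafe(right, 1), back(4)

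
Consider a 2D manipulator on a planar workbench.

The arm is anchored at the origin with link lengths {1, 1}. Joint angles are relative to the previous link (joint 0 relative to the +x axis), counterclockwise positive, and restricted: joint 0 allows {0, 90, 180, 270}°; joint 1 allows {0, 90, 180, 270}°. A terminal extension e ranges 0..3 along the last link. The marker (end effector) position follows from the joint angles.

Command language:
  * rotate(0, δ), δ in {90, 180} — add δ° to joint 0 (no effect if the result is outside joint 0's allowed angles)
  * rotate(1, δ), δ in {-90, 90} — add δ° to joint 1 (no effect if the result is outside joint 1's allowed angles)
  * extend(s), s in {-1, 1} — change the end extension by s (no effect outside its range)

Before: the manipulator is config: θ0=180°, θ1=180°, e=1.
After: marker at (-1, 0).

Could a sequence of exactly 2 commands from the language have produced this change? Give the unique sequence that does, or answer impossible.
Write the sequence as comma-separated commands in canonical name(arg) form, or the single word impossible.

start: config: θ0=180°, θ1=180°, e=1
1. rotate(0, 90) → config: θ0=270°, θ1=180°, e=1
2. rotate(0, 90) → config: θ0=0°, θ1=180°, e=1
uniquely the one of 36 2-step routes that fits.

rotate(0, 90), rotate(0, 90)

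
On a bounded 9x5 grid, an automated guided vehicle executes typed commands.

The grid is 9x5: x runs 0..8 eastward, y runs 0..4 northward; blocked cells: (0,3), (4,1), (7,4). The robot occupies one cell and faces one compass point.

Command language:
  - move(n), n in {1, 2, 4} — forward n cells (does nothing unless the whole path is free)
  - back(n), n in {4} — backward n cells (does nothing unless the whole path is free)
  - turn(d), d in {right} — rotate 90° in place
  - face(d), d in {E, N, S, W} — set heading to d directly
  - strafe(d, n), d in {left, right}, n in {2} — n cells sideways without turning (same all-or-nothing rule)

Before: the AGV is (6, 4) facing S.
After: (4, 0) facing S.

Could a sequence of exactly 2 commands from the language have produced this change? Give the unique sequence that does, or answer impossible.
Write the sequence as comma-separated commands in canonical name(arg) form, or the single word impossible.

move(4), strafe(right, 2)

key: still facing S at the end — nothing in the sequence rotates
initial: (6, 4) facing S
1. move(4) → (6, 0) facing S
2. strafe(right, 2) → (4, 0) facing S
all 121 alternatives checked — unique.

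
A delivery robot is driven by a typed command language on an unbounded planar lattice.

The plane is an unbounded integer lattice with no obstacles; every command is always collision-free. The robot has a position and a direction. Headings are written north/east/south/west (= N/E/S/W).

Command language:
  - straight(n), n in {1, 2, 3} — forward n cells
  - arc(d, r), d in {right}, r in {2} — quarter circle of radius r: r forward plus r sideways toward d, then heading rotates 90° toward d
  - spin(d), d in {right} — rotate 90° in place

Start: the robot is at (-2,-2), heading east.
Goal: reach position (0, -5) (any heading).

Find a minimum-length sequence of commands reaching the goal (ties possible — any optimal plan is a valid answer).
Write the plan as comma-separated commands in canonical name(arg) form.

initial: at (-2,-2), heading east
step 1 (arc(right, 2)): at (0,-4), heading south
step 2 (straight(1)): at (0,-5), heading south
minimal: 2 command(s), checked below 2.

arc(right, 2), straight(1)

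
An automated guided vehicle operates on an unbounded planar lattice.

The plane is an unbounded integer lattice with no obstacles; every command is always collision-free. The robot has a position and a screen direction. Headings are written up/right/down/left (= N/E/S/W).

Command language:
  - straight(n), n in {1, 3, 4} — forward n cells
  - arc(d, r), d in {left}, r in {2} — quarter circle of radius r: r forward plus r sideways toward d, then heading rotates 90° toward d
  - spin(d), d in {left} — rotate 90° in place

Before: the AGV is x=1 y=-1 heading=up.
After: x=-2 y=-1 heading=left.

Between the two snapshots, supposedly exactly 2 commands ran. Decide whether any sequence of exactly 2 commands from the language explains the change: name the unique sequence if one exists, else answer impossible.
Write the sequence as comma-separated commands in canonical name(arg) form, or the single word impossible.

spin(left), straight(3)

key: order matters: swapping spin(left) and straight(3) lands elsewhere
from: x=1 y=-1 heading=up
[1] after spin(left): x=1 y=-1 heading=left
[2] after straight(3): x=-2 y=-1 heading=left
no rival 2-sequence matches.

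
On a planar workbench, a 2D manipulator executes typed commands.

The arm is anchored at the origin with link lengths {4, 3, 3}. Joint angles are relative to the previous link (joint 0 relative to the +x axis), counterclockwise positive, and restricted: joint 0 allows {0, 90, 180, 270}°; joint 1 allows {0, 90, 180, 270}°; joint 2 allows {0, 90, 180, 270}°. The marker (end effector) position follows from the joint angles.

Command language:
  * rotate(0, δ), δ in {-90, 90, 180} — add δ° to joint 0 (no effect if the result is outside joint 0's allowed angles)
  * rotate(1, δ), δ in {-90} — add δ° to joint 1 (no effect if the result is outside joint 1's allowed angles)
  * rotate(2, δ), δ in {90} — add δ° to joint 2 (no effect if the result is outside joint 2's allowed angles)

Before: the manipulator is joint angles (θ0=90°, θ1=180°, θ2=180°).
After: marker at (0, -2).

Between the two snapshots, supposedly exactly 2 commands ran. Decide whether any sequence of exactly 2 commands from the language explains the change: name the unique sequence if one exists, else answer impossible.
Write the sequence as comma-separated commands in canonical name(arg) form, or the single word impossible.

rotate(2, 90), rotate(2, 90)

start: joint angles (θ0=90°, θ1=180°, θ2=180°)
1. rotate(2, 90) → joint angles (θ0=90°, θ1=180°, θ2=270°)
2. rotate(2, 90) → joint angles (θ0=90°, θ1=180°, θ2=0°)
no other 2-command option fits: unique.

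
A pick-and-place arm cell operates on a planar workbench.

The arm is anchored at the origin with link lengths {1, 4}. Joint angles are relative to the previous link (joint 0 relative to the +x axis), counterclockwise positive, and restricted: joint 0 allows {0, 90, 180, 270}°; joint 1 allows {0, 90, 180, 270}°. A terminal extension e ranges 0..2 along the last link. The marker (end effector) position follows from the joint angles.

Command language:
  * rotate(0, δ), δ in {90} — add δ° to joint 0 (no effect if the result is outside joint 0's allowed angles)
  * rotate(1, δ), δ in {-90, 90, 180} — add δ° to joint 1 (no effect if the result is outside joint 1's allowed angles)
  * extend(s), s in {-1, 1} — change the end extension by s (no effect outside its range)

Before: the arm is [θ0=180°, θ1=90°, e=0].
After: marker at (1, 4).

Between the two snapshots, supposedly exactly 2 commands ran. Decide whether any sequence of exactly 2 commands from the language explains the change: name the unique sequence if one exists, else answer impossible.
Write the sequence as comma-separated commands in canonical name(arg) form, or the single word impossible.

rotate(0, 90), rotate(0, 90)

t0: [θ0=180°, θ1=90°, e=0]
step 1 (rotate(0, 90)): [θ0=270°, θ1=90°, e=0]
step 2 (rotate(0, 90)): [θ0=0°, θ1=90°, e=0]
all 36 alternatives checked — unique.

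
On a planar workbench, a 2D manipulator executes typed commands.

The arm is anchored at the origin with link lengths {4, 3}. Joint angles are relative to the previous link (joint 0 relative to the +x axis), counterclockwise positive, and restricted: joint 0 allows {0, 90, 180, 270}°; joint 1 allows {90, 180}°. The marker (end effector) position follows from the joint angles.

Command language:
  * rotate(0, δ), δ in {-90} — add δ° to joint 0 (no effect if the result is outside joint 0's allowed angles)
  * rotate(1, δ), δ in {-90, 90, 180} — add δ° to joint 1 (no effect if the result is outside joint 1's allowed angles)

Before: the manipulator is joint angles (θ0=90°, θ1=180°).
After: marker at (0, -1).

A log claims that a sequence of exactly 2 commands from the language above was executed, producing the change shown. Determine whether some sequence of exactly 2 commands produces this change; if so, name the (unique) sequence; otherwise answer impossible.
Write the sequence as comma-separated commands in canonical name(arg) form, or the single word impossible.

rotate(0, -90), rotate(0, -90)

start: joint angles (θ0=90°, θ1=180°)
1. rotate(0, -90) → joint angles (θ0=0°, θ1=180°)
2. rotate(0, -90) → joint angles (θ0=270°, θ1=180°)
no other 2-command option fits: unique.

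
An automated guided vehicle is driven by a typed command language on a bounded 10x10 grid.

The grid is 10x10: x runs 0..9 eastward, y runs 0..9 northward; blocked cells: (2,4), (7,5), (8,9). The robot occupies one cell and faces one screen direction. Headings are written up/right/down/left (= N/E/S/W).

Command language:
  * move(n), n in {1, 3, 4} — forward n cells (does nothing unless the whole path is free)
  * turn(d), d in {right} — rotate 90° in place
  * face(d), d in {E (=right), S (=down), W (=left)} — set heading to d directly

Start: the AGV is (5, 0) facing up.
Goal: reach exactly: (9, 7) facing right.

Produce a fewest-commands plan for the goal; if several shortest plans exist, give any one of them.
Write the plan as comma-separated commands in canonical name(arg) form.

move(4), move(3), face(E), move(4)

start: (5, 0) facing up
t=1 move(4) ⇒ (5, 4) facing up
t=2 move(3) ⇒ (5, 7) facing up
t=3 face(E) ⇒ (5, 7) facing right
t=4 move(4) ⇒ (9, 7) facing right
minimal: 4 command(s), checked below 4.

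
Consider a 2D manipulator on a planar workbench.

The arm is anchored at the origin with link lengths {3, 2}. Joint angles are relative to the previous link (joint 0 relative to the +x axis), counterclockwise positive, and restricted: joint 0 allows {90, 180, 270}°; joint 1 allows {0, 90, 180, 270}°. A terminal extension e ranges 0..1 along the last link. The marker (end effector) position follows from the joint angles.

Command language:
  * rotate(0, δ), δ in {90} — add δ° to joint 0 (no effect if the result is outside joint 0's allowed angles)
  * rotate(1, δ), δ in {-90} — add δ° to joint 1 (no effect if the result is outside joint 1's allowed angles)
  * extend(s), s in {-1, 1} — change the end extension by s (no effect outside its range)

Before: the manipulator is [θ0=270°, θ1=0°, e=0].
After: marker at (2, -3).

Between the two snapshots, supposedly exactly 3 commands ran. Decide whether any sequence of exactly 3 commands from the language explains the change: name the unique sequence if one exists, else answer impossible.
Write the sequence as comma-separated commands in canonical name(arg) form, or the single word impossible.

from: [θ0=270°, θ1=0°, e=0]
t=1 rotate(1, -90) ⇒ [θ0=270°, θ1=270°, e=0]
t=2 rotate(1, -90) ⇒ [θ0=270°, θ1=180°, e=0]
t=3 rotate(1, -90) ⇒ [θ0=270°, θ1=90°, e=0]
all 64 alternatives checked — unique.

rotate(1, -90), rotate(1, -90), rotate(1, -90)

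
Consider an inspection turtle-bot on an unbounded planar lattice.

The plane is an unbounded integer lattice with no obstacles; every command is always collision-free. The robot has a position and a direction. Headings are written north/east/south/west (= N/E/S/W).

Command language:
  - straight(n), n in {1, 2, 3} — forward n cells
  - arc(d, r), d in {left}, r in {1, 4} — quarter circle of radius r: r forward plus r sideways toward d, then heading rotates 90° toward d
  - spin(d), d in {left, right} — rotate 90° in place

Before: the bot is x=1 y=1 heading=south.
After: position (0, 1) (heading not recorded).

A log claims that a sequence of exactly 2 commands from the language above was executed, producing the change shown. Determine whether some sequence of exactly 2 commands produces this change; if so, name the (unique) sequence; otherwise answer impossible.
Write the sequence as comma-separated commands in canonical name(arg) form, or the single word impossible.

spin(right), straight(1)

key: order matters: swapping spin(right) and straight(1) lands elsewhere
t0: x=1 y=1 heading=south
1. spin(right) → x=1 y=1 heading=west
2. straight(1) → x=0 y=1 heading=west
no other 2-command option fits: unique.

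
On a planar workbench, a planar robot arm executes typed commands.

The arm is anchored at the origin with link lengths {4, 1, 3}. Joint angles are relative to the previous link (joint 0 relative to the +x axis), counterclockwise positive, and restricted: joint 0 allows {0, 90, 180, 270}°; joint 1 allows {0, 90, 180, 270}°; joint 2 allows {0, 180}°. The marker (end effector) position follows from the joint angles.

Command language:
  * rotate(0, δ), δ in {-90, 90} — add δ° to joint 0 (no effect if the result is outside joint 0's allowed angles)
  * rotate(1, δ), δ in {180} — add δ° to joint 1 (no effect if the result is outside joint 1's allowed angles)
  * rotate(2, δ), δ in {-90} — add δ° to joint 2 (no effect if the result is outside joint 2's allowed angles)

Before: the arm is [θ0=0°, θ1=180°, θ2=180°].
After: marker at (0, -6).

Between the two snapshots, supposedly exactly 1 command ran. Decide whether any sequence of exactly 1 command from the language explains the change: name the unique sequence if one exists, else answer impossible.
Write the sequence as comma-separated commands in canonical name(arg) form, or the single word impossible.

begin: [θ0=0°, θ1=180°, θ2=180°]
step 1 (rotate(0, -90)): [θ0=270°, θ1=180°, θ2=180°]
no other 1-command option fits: unique.

rotate(0, -90)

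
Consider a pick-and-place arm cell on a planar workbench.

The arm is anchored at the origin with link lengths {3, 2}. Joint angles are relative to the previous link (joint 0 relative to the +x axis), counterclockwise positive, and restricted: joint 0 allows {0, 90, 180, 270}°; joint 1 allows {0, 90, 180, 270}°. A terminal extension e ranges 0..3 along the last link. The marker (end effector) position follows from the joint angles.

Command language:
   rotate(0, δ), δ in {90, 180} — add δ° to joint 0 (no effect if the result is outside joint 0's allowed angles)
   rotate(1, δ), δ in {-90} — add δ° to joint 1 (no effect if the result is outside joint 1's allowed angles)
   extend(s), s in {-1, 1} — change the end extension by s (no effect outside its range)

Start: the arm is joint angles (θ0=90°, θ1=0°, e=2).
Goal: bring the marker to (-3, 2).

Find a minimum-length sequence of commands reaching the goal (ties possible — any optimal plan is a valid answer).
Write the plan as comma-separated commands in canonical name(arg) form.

rotate(1, -90), extend(-1), extend(-1), rotate(0, 90)

begin: joint angles (θ0=90°, θ1=0°, e=2)
1. rotate(1, -90) → joint angles (θ0=90°, θ1=270°, e=2)
2. extend(-1) → joint angles (θ0=90°, θ1=270°, e=1)
3. extend(-1) → joint angles (θ0=90°, θ1=270°, e=0)
4. rotate(0, 90) → joint angles (θ0=180°, θ1=270°, e=0)
nothing shorter than 4 reaches the goal.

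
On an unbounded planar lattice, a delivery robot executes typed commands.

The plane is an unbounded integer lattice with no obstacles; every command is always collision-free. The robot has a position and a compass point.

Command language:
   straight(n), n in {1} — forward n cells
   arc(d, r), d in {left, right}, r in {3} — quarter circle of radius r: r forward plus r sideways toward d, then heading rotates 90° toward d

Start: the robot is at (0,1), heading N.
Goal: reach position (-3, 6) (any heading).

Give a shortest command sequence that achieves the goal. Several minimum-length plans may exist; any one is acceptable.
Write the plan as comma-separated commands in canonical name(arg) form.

t0: at (0,1), heading N
[1] after straight(1): at (0,2), heading N
[2] after straight(1): at (0,3), heading N
[3] after arc(left, 3): at (-3,6), heading W
shorter routes all fall short; 3 is best.

straight(1), straight(1), arc(left, 3)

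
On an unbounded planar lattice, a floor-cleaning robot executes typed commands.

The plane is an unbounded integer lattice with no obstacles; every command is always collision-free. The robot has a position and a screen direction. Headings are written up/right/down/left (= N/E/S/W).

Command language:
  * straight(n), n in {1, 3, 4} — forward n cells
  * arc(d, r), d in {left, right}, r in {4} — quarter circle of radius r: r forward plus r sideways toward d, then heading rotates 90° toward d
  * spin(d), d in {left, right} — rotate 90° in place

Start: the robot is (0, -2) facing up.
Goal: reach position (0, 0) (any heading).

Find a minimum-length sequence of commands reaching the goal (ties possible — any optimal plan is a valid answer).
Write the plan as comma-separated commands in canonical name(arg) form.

begin: (0, -2) facing up
step 1 (straight(1)): (0, -1) facing up
step 2 (straight(1)): (0, 0) facing up
shorter routes all fall short; 2 is best.

straight(1), straight(1)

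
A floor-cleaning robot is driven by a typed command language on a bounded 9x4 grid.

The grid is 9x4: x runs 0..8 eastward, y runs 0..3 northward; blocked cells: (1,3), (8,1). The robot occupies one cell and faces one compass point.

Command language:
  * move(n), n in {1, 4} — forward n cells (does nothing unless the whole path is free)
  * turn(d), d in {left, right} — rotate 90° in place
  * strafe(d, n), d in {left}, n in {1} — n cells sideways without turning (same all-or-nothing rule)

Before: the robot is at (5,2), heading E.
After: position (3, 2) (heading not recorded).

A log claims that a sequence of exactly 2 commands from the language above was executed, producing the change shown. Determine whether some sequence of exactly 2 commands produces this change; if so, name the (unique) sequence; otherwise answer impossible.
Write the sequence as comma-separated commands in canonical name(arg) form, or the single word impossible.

impossible

every 2-command combo misses the target.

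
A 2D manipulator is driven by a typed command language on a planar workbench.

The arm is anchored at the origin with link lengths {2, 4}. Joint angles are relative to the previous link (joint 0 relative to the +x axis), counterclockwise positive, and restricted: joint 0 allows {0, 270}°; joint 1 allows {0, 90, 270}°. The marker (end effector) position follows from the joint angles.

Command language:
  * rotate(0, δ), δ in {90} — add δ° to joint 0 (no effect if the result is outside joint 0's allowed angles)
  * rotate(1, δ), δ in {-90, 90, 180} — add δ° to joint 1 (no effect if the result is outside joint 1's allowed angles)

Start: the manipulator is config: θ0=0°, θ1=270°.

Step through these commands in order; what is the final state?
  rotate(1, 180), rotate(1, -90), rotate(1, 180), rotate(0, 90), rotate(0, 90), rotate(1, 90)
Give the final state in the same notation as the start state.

from: config: θ0=0°, θ1=270°
1. rotate(1, 180) → config: θ0=0°, θ1=90°
2. rotate(1, -90) → config: θ0=0°, θ1=0°
3. rotate(1, 180) → config: θ0=0°, θ1=0°
4. rotate(0, 90) → config: θ0=0°, θ1=0°
5. rotate(0, 90) → config: θ0=0°, θ1=0°
6. rotate(1, 90) → config: θ0=0°, θ1=90°

config: θ0=0°, θ1=90°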